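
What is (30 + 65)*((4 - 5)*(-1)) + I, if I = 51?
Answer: 146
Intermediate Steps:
(30 + 65)*((4 - 5)*(-1)) + I = (30 + 65)*((4 - 5)*(-1)) + 51 = 95*(-1*(-1)) + 51 = 95*1 + 51 = 95 + 51 = 146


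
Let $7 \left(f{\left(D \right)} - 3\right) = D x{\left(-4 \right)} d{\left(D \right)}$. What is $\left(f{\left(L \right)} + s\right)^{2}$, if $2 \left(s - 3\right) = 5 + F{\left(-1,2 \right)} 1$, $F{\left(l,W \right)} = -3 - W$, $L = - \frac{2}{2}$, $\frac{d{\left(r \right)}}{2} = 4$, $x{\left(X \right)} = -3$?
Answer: $\frac{4356}{49} \approx 88.898$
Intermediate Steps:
$d{\left(r \right)} = 8$ ($d{\left(r \right)} = 2 \cdot 4 = 8$)
$L = -1$ ($L = \left(-2\right) \frac{1}{2} = -1$)
$s = 3$ ($s = 3 + \frac{5 + \left(-3 - 2\right) 1}{2} = 3 + \frac{5 - 5}{2} = 3 + \frac{1}{2} \cdot 0 = 3 + 0 = 3$)
$f{\left(D \right)} = 3 - \frac{24 D}{7}$ ($f{\left(D \right)} = 3 + \frac{D \left(-3\right) 8}{7} = 3 + \frac{- 3 D 8}{7} = 3 + \frac{\left(-24\right) D}{7} = 3 - \frac{24 D}{7}$)
$\left(f{\left(L \right)} + s\right)^{2} = \left(\left(3 - - \frac{24}{7}\right) + 3\right)^{2} = \left(\left(3 + \frac{24}{7}\right) + 3\right)^{2} = \left(\frac{45}{7} + 3\right)^{2} = \left(\frac{66}{7}\right)^{2} = \frac{4356}{49}$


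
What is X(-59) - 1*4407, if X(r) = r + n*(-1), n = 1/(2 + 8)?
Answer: -44661/10 ≈ -4466.1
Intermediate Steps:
n = 1/10 ≈ 0.10000
X(r) = -1/10 + r (X(r) = r + (1/10)*(-1) = r - 1/10 = -1/10 + r)
X(-59) - 1*4407 = (-1/10 - 59) - 1*4407 = -591/10 - 4407 = -44661/10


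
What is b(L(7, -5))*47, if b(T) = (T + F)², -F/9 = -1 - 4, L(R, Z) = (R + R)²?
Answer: 2729807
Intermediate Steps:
L(R, Z) = 4*R² (L(R, Z) = (2*R)² = 4*R²)
F = 45 (F = -9*(-1 - 4) = -9*(-5) = 45)
b(T) = (45 + T)² (b(T) = (T + 45)² = (45 + T)²)
b(L(7, -5))*47 = (45 + 4*7²)²*47 = (45 + 4*49)²*47 = (45 + 196)²*47 = 241²*47 = 58081*47 = 2729807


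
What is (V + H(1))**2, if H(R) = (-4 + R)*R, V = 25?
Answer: 484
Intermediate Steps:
H(R) = R*(-4 + R)
(V + H(1))**2 = (25 + 1*(-4 + 1))**2 = (25 + 1*(-3))**2 = (25 - 3)**2 = 22**2 = 484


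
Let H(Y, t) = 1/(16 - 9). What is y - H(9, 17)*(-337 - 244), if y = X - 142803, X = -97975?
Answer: -240695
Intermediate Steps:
H(Y, t) = ⅐ (H(Y, t) = 1/7 = ⅐)
y = -240778 (y = -97975 - 142803 = -240778)
y - H(9, 17)*(-337 - 244) = -240778 - (-337 - 244)/7 = -240778 - (-581)/7 = -240778 - 1*(-83) = -240778 + 83 = -240695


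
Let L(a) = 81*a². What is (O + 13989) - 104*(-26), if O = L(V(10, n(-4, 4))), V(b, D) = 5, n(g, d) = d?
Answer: 18718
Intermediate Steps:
O = 2025 (O = 81*5² = 81*25 = 2025)
(O + 13989) - 104*(-26) = (2025 + 13989) - 104*(-26) = 16014 + 2704 = 18718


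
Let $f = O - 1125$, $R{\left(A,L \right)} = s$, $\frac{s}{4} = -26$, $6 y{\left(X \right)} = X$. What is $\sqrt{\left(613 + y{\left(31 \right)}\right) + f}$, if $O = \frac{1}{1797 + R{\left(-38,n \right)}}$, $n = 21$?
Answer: $\frac{i \sqrt{52297518306}}{10158} \approx 22.513 i$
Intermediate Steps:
$y{\left(X \right)} = \frac{X}{6}$
$s = -104$ ($s = 4 \left(-26\right) = -104$)
$R{\left(A,L \right)} = -104$
$O = \frac{1}{1693}$ ($O = \frac{1}{1797 - 104} = \frac{1}{1693} \approx 0.00059067$)
$f = - \frac{1904624}{1693}$ ($f = \frac{1}{1693} - 1125 = - \frac{1904624}{1693} \approx -1125.0$)
$\sqrt{\left(613 + y{\left(31 \right)}\right) + f} = \sqrt{\left(613 + \frac{1}{6} \cdot 31\right) - \frac{1904624}{1693}} = \sqrt{\left(613 + \frac{31}{6}\right) - \frac{1904624}{1693}} = \sqrt{\frac{3709}{6} - \frac{1904624}{1693}} = \sqrt{- \frac{5148407}{10158}} = \frac{i \sqrt{52297518306}}{10158}$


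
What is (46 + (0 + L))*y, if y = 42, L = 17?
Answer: 2646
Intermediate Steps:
(46 + (0 + L))*y = (46 + (0 + 17))*42 = (46 + 17)*42 = 63*42 = 2646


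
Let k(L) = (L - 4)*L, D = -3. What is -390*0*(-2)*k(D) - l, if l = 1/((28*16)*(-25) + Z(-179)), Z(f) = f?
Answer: 1/11379 ≈ 8.7881e-5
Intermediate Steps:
k(L) = L*(-4 + L) (k(L) = (-4 + L)*L = L*(-4 + L))
l = -1/11379 (l = 1/((28*16)*(-25) - 179) = 1/(448*(-25) - 179) = 1/(-11200 - 179) = 1/(-11379) = -1/11379 ≈ -8.7881e-5)
-390*0*(-2)*k(D) - l = -390*0*(-2)*(-3*(-4 - 3)) - 1*(-1/11379) = -0*(-3*(-7)) + 1/11379 = -0*21 + 1/11379 = -390*0 + 1/11379 = 0 + 1/11379 = 1/11379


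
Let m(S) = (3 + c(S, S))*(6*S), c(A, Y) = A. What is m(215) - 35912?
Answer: 245308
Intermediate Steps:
m(S) = 6*S*(3 + S) (m(S) = (3 + S)*(6*S) = 6*S*(3 + S))
m(215) - 35912 = 6*215*(3 + 215) - 35912 = 6*215*218 - 35912 = 281220 - 35912 = 245308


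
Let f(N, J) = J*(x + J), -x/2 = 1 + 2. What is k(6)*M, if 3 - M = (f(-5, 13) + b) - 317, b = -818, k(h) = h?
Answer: 6282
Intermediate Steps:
x = -6 (x = -2*(1 + 2) = -2*3 = -6)
f(N, J) = J*(-6 + J)
M = 1047 (M = 3 - ((13*(-6 + 13) - 818) - 317) = 3 - ((13*7 - 818) - 317) = 3 - ((91 - 818) - 317) = 3 - (-727 - 317) = 3 - 1*(-1044) = 3 + 1044 = 1047)
k(6)*M = 6*1047 = 6282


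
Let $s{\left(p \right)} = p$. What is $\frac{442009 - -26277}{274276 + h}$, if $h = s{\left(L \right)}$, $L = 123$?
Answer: $\frac{468286}{274399} \approx 1.7066$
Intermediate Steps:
$h = 123$
$\frac{442009 - -26277}{274276 + h} = \frac{442009 - -26277}{274276 + 123} = \frac{442009 + \left(-111362 + 137639\right)}{274399} = \left(442009 + 26277\right) \frac{1}{274399} = 468286 \cdot \frac{1}{274399} = \frac{468286}{274399}$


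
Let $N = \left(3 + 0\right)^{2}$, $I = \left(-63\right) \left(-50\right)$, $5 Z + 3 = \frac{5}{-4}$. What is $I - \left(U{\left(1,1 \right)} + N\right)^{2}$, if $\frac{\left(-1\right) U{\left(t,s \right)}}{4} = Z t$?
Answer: $\frac{74906}{25} \approx 2996.2$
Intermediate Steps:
$Z = - \frac{17}{20}$ ($Z = - \frac{3}{5} + \frac{5 \frac{1}{-4}}{5} = - \frac{3}{5} + \frac{5 \left(- \frac{1}{4}\right)}{5} = - \frac{3}{5} + \frac{1}{5} \left(- \frac{5}{4}\right) = - \frac{3}{5} - \frac{1}{4} = - \frac{17}{20} \approx -0.85$)
$I = 3150$
$N = 9$ ($N = 3^{2} = 9$)
$U{\left(t,s \right)} = \frac{17 t}{5}$ ($U{\left(t,s \right)} = - 4 \left(- \frac{17 t}{20}\right) = \frac{17 t}{5}$)
$I - \left(U{\left(1,1 \right)} + N\right)^{2} = 3150 - \left(\frac{17}{5} \cdot 1 + 9\right)^{2} = 3150 - \left(\frac{17}{5} + 9\right)^{2} = 3150 - \left(\frac{62}{5}\right)^{2} = 3150 - \frac{3844}{25} = \frac{74906}{25}$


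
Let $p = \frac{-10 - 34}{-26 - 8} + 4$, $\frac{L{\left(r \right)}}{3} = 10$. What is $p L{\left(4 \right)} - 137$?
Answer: $\frac{371}{17} \approx 21.824$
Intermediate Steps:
$L{\left(r \right)} = 30$ ($L{\left(r \right)} = 3 \cdot 10 = 30$)
$p = \frac{90}{17}$ ($p = - \frac{44}{-34} + 4 = \left(-44\right) \left(- \frac{1}{34}\right) + 4 = \frac{22}{17} + 4 = \frac{90}{17} \approx 5.2941$)
$p L{\left(4 \right)} - 137 = \frac{90}{17} \cdot 30 - 137 = \frac{2700}{17} - 137 = \frac{371}{17}$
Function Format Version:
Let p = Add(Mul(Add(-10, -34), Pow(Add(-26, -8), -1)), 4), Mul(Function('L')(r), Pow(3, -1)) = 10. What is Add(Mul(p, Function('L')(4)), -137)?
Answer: Rational(371, 17) ≈ 21.824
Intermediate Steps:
Function('L')(r) = 30 (Function('L')(r) = Mul(3, 10) = 30)
p = Rational(90, 17) (p = Add(Mul(-44, Pow(-34, -1)), 4) = Add(Mul(-44, Rational(-1, 34)), 4) = Add(Rational(22, 17), 4) = Rational(90, 17) ≈ 5.2941)
Add(Mul(p, Function('L')(4)), -137) = Add(Mul(Rational(90, 17), 30), -137) = Add(Rational(2700, 17), -137) = Rational(371, 17)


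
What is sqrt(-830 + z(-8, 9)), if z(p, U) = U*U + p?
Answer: I*sqrt(757) ≈ 27.514*I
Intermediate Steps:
z(p, U) = p + U**2 (z(p, U) = U**2 + p = p + U**2)
sqrt(-830 + z(-8, 9)) = sqrt(-830 + (-8 + 9**2)) = sqrt(-830 + (-8 + 81)) = sqrt(-830 + 73) = sqrt(-757) = I*sqrt(757)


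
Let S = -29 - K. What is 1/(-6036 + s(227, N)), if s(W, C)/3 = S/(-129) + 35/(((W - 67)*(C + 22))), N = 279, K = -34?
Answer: -1376/8305693 ≈ -0.00016567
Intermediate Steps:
S = 5 (S = -29 - 1*(-34) = -29 + 34 = 5)
s(W, C) = -5/43 + 105/((-67 + W)*(22 + C)) (s(W, C) = 3*(5/(-129) + 35/(((W - 67)*(C + 22)))) = 3*(5*(-1/129) + 35/(((-67 + W)*(22 + C)))) = 3*(-5/129 + 35*(1/((-67 + W)*(22 + C)))) = 3*(-5/129 + 35/((-67 + W)*(22 + C))) = -5/43 + 105/((-67 + W)*(22 + C)))
1/(-6036 + s(227, N)) = 1/(-6036 + 5*(2377 - 22*227 + 67*279 - 1*279*227)/(43*(-1474 - 67*279 + 22*227 + 279*227))) = 1/(-6036 + 5*(2377 - 4994 + 18693 - 63333)/(43*(-1474 - 18693 + 4994 + 63333))) = 1/(-6036 + (5/43)*(-47257)/48160) = 1/(-6036 + (5/43)*(1/48160)*(-47257)) = 1/(-6036 - 157/1376) = 1/(-8305693/1376) = -1376/8305693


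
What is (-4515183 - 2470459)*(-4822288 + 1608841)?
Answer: 22447990327974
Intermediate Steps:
(-4515183 - 2470459)*(-4822288 + 1608841) = -6985642*(-3213447) = 22447990327974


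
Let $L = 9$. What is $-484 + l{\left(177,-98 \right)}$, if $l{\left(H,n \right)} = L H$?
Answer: $1109$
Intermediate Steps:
$l{\left(H,n \right)} = 9 H$
$-484 + l{\left(177,-98 \right)} = -484 + 9 \cdot 177 = -484 + 1593 = 1109$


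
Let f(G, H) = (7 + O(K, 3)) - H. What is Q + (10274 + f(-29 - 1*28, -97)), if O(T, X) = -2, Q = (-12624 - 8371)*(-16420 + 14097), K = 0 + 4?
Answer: 48781761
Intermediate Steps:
K = 4
Q = 48771385 (Q = -20995*(-2323) = 48771385)
f(G, H) = 5 - H (f(G, H) = (7 - 2) - H = 5 - H)
Q + (10274 + f(-29 - 1*28, -97)) = 48771385 + (10274 + (5 - 1*(-97))) = 48771385 + (10274 + (5 + 97)) = 48771385 + (10274 + 102) = 48771385 + 10376 = 48781761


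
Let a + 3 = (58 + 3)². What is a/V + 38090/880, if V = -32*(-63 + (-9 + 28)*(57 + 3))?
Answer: 8184137/189552 ≈ 43.176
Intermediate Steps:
a = 3718 (a = -3 + (58 + 3)² = -3 + 61² = -3 + 3721 = 3718)
V = -34464 (V = -32*(-63 + 19*60) = -32*(-63 + 1140) = -32*1077 = -34464)
a/V + 38090/880 = 3718/(-34464) + 38090/880 = 3718*(-1/34464) + 38090*(1/880) = -1859/17232 + 3809/88 = 8184137/189552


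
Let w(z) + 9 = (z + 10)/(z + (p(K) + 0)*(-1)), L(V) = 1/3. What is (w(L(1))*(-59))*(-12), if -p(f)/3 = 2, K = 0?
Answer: -99120/19 ≈ -5216.8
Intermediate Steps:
p(f) = -6 (p(f) = -3*2 = -6)
L(V) = 1/3
w(z) = -9 + (10 + z)/(6 + z) (w(z) = -9 + (z + 10)/(z + (-6 + 0)*(-1)) = -9 + (10 + z)/(z - 6*(-1)) = -9 + (10 + z)/(z + 6) = -9 + (10 + z)/(6 + z))
(w(L(1))*(-59))*(-12) = ((4*(-11 - 2*1/3)/(6 + 1/3))*(-59))*(-12) = ((4*(-11 - 2/3)/(19/3))*(-59))*(-12) = ((4*(3/19)*(-35/3))*(-59))*(-12) = -140/19*(-59)*(-12) = (8260/19)*(-12) = -99120/19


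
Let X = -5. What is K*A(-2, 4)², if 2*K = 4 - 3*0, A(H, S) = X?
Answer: 50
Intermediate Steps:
A(H, S) = -5
K = 2 (K = (4 - 3*0)/2 = (4 + 0)/2 = (½)*4 = 2)
K*A(-2, 4)² = 2*(-5)² = 2*25 = 50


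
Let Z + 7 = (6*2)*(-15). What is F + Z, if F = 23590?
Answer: 23403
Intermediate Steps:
Z = -187 (Z = -7 + (6*2)*(-15) = -7 + 12*(-15) = -7 - 180 = -187)
F + Z = 23590 - 187 = 23403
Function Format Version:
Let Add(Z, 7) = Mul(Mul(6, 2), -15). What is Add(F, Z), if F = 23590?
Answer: 23403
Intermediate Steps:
Z = -187 (Z = Add(-7, Mul(Mul(6, 2), -15)) = Add(-7, Mul(12, -15)) = Add(-7, -180) = -187)
Add(F, Z) = Add(23590, -187) = 23403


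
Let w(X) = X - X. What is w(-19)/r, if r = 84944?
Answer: 0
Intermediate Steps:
w(X) = 0
w(-19)/r = 0/84944 = 0*(1/84944) = 0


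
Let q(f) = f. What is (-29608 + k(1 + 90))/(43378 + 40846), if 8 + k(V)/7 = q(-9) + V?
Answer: -14545/42112 ≈ -0.34539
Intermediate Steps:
k(V) = -119 + 7*V (k(V) = -56 + 7*(-9 + V) = -56 + (-63 + 7*V) = -119 + 7*V)
(-29608 + k(1 + 90))/(43378 + 40846) = (-29608 + (-119 + 7*(1 + 90)))/(43378 + 40846) = (-29608 + (-119 + 7*91))/84224 = (-29608 + (-119 + 637))*(1/84224) = (-29608 + 518)*(1/84224) = -29090*1/84224 = -14545/42112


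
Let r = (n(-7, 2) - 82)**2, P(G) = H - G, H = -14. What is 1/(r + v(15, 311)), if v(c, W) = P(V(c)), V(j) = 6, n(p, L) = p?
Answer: 1/7901 ≈ 0.00012657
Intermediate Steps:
P(G) = -14 - G
v(c, W) = -20 (v(c, W) = -14 - 1*6 = -14 - 6 = -20)
r = 7921 (r = (-7 - 82)**2 = (-89)**2 = 7921)
1/(r + v(15, 311)) = 1/(7921 - 20) = 1/7901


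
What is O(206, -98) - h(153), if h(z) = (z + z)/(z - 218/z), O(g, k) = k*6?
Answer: -13683126/23191 ≈ -590.02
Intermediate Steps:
O(g, k) = 6*k
h(z) = 2*z/(z - 218/z) (h(z) = (2*z)/(z - 218/z) = 2*z/(z - 218/z))
O(206, -98) - h(153) = 6*(-98) - 2*153²/(-218 + 153²) = -588 - 2*23409/(-218 + 23409) = -588 - 2*23409/23191 = -588 - 1*46818/23191 = -588 - 46818/23191 = -13683126/23191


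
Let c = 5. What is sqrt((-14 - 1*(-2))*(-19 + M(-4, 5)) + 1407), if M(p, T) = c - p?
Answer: sqrt(1527) ≈ 39.077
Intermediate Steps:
M(p, T) = 5 - p
sqrt((-14 - 1*(-2))*(-19 + M(-4, 5)) + 1407) = sqrt((-14 - 1*(-2))*(-19 + (5 - 1*(-4))) + 1407) = sqrt((-14 + 2)*(-19 + (5 + 4)) + 1407) = sqrt(-12*(-19 + 9) + 1407) = sqrt(-12*(-10) + 1407) = sqrt(120 + 1407) = sqrt(1527)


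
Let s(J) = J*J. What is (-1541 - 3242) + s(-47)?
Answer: -2574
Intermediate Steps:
s(J) = J**2
(-1541 - 3242) + s(-47) = (-1541 - 3242) + (-47)**2 = -4783 + 2209 = -2574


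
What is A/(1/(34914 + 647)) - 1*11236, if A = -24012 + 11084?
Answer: -459743844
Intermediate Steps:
A = -12928
A/(1/(34914 + 647)) - 1*11236 = -12928/(1/(34914 + 647)) - 1*11236 = -12928/(1/35561) - 11236 = -12928/1/35561 - 11236 = -12928*35561 - 11236 = -459732608 - 11236 = -459743844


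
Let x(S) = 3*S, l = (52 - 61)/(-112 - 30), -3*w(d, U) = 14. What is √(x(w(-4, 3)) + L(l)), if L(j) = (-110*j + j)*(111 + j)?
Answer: 7*I*√321503/142 ≈ 27.951*I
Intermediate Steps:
w(d, U) = -14/3 (w(d, U) = -⅓*14 = -14/3)
l = 9/142 (l = -9/(-142) = -9*(-1/142) = 9/142 ≈ 0.063380)
L(j) = -109*j*(111 + j) (L(j) = (-109*j)*(111 + j) = -109*j*(111 + j))
√(x(w(-4, 3)) + L(l)) = √(3*(-14/3) - 109*9/142*(111 + 9/142)) = √(-14 - 109*9/142*15771/142) = √(-14 - 15471351/20164) = √(-15753647/20164) = 7*I*√321503/142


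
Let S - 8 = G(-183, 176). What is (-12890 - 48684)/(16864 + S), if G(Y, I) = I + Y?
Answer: -61574/16865 ≈ -3.6510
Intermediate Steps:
S = 1 (S = 8 + (176 - 183) = 8 - 7 = 1)
(-12890 - 48684)/(16864 + S) = (-12890 - 48684)/(16864 + 1) = -61574/16865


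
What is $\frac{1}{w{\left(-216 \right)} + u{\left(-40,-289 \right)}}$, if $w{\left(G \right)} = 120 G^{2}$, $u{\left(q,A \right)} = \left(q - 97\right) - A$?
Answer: $\frac{1}{5598872} \approx 1.7861 \cdot 10^{-7}$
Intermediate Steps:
$u{\left(q,A \right)} = -97 + q - A$ ($u{\left(q,A \right)} = \left(-97 + q\right) - A = -97 + q - A$)
$\frac{1}{w{\left(-216 \right)} + u{\left(-40,-289 \right)}} = \frac{1}{120 \left(-216\right)^{2} - -152} = \frac{1}{120 \cdot 46656 - -152} = \frac{1}{5598720 + 152} = \frac{1}{5598872}$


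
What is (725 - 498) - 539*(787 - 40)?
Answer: -402406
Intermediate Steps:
(725 - 498) - 539*(787 - 40) = 227 - 539*747 = 227 - 402633 = -402406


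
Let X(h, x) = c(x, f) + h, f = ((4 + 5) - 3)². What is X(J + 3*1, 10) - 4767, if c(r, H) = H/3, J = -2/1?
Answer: -4754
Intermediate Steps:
f = 36 (f = (9 - 3)² = 6² = 36)
J = -2 (J = -2*1 = -2)
c(r, H) = H/3 (c(r, H) = H*(⅓) = H/3)
X(h, x) = 12 + h (X(h, x) = (⅓)*36 + h = 12 + h)
X(J + 3*1, 10) - 4767 = (12 + (-2 + 3*1)) - 4767 = (12 + (-2 + 3)) - 4767 = (12 + 1) - 4767 = 13 - 4767 = -4754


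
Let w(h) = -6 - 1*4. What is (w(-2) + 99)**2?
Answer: 7921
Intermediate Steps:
w(h) = -10 (w(h) = -6 - 4 = -10)
(w(-2) + 99)**2 = (-10 + 99)**2 = 89**2 = 7921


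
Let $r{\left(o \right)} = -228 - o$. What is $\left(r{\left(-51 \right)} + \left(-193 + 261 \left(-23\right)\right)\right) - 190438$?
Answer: $-196811$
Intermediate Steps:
$\left(r{\left(-51 \right)} + \left(-193 + 261 \left(-23\right)\right)\right) - 190438 = \left(\left(-228 - -51\right) + \left(-193 + 261 \left(-23\right)\right)\right) - 190438 = \left(\left(-228 + 51\right) - 6196\right) - 190438 = \left(-177 - 6196\right) - 190438 = -6373 - 190438 = -196811$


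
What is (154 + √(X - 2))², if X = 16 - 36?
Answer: (154 + I*√22)² ≈ 23694.0 + 1444.6*I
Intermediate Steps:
X = -20
(154 + √(X - 2))² = (154 + √(-20 - 2))² = (154 + √(-22))² = (154 + I*√22)²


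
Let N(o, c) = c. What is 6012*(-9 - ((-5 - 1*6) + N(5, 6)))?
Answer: -24048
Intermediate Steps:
6012*(-9 - ((-5 - 1*6) + N(5, 6))) = 6012*(-9 - ((-5 - 1*6) + 6)) = 6012*(-9 - ((-5 - 6) + 6)) = 6012*(-9 - (-11 + 6)) = 6012*(-9 - 1*(-5)) = 6012*(-9 + 5) = 6012*(-4) = -24048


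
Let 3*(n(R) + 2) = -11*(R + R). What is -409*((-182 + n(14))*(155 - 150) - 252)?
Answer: 2067904/3 ≈ 6.8930e+5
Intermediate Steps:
n(R) = -2 - 22*R/3 (n(R) = -2 + (-11*(R + R))/3 = -2 + (-22*R)/3 = -2 - 22*R/3)
-409*((-182 + n(14))*(155 - 150) - 252) = -409*((-182 + (-2 - 22/3*14))*(155 - 150) - 252) = -409*((-182 + (-2 - 308/3))*5 - 252) = -409*((-182 - 314/3)*5 - 252) = -409*(-860/3*5 - 252) = -409*(-4300/3 - 252) = -409*(-5056/3) = 2067904/3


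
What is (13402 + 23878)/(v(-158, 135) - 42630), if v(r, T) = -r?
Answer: -4660/5309 ≈ -0.87776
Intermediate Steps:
(13402 + 23878)/(v(-158, 135) - 42630) = (13402 + 23878)/(-1*(-158) - 42630) = 37280/(158 - 42630) = 37280/(-42472) = 37280*(-1/42472) = -4660/5309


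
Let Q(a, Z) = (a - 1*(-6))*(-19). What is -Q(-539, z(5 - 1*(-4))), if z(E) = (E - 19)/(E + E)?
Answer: -10127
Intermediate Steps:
z(E) = (-19 + E)/(2*E) (z(E) = (-19 + E)/((2*E)) = (-19 + E)*(1/(2*E)) = (-19 + E)/(2*E))
Q(a, Z) = -114 - 19*a (Q(a, Z) = (a + 6)*(-19) = (6 + a)*(-19) = -114 - 19*a)
-Q(-539, z(5 - 1*(-4))) = -(-114 - 19*(-539)) = -(-114 + 10241) = -1*10127 = -10127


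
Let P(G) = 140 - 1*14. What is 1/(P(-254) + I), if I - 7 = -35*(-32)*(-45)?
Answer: -1/50267 ≈ -1.9894e-5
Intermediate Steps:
P(G) = 126 (P(G) = 140 - 14 = 126)
I = -50393 (I = 7 - 35*(-32)*(-45) = 7 + 1120*(-45) = 7 - 50400 = -50393)
1/(P(-254) + I) = 1/(126 - 50393) = 1/(-50267) = -1/50267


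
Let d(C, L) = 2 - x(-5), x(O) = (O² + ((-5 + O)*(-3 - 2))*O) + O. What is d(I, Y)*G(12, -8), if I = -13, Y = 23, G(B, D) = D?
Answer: -1856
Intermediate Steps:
x(O) = O + O² + O*(25 - 5*O) (x(O) = (O² + ((-5 + O)*(-5))*O) + O = (O² + (25 - 5*O)*O) + O = (O² + O*(25 - 5*O)) + O = O + O² + O*(25 - 5*O))
d(C, L) = 232 (d(C, L) = 2 - 2*(-5)*(13 - 2*(-5)) = 2 - 2*(-5)*(13 + 10) = 2 - 2*(-5)*23 = 2 - 1*(-230) = 2 + 230 = 232)
d(I, Y)*G(12, -8) = 232*(-8) = -1856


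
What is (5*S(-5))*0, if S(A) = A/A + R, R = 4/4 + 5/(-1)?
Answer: 0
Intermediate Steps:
R = -4 (R = 4*(¼) + 5*(-1) = 1 - 5 = -4)
S(A) = -3 (S(A) = A/A - 4 = 1 - 4 = -3)
(5*S(-5))*0 = (5*(-3))*0 = -15*0 = 0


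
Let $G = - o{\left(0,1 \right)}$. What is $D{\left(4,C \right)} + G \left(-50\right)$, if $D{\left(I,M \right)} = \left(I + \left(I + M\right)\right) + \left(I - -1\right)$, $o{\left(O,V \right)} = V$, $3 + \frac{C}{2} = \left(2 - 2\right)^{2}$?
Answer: $57$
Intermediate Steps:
$C = -6$ ($C = -6 + 2 \left(2 - 2\right)^{2} = -6 + 2 \cdot 0^{2} = -6 + 2 \cdot 0 = -6 + 0 = -6$)
$D{\left(I,M \right)} = 1 + M + 3 I$ ($D{\left(I,M \right)} = \left(M + 2 I\right) + \left(I + 1\right) = \left(M + 2 I\right) + \left(1 + I\right) = 1 + M + 3 I$)
$G = -1$ ($G = \left(-1\right) 1 = -1$)
$D{\left(4,C \right)} + G \left(-50\right) = \left(1 - 6 + 3 \cdot 4\right) - -50 = \left(1 - 6 + 12\right) + 50 = 7 + 50 = 57$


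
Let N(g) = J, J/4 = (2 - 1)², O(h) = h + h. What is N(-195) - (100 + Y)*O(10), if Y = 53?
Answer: -3056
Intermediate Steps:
O(h) = 2*h
J = 4 (J = 4*(2 - 1)² = 4*1² = 4*1 = 4)
N(g) = 4
N(-195) - (100 + Y)*O(10) = 4 - (100 + 53)*2*10 = 4 - 153*20 = 4 - 1*3060 = 4 - 3060 = -3056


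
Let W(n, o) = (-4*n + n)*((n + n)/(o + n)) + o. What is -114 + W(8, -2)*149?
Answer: -9948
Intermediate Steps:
W(n, o) = o - 6*n²/(n + o) (W(n, o) = (-3*n)*((2*n)/(n + o)) + o = (-3*n)*(2*n/(n + o)) + o = -6*n²/(n + o) + o = o - 6*n²/(n + o))
-114 + W(8, -2)*149 = -114 + (((-2)² - 6*8² + 8*(-2))/(8 - 2))*149 = -114 + ((4 - 6*64 - 16)/6)*149 = -114 + ((4 - 384 - 16)/6)*149 = -114 + ((⅙)*(-396))*149 = -114 - 66*149 = -114 - 9834 = -9948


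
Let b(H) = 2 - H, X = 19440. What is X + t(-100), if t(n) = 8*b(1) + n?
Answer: 19348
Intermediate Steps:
t(n) = 8 + n (t(n) = 8*(2 - 1*1) + n = 8*(2 - 1) + n = 8*1 + n = 8 + n)
X + t(-100) = 19440 + (8 - 100) = 19440 - 92 = 19348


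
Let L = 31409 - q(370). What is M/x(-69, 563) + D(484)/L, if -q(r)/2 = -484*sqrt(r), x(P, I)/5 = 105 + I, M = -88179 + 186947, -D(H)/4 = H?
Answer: 15747818960452/534255044835 - 1874048*sqrt(370)/639826401 ≈ 29.420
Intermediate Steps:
D(H) = -4*H
M = 98768
x(P, I) = 525 + 5*I (x(P, I) = 5*(105 + I) = 525 + 5*I)
q(r) = 968*sqrt(r) (q(r) = -(-968)*sqrt(r) = 968*sqrt(r))
L = 31409 - 968*sqrt(370) ≈ 12789.
M/x(-69, 563) + D(484)/L = 98768/(525 + 5*563) + (-4*484)/(31409 - 968*sqrt(370)) = 98768/(525 + 2815) - 1936/(31409 - 968*sqrt(370)) = 98768/3340 - 1936/(31409 - 968*sqrt(370)) = 98768*(1/3340) - 1936/(31409 - 968*sqrt(370)) = 24692/835 - 1936/(31409 - 968*sqrt(370))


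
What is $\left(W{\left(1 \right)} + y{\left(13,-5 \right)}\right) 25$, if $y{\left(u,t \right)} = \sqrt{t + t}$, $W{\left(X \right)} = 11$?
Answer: $275 + 25 i \sqrt{10} \approx 275.0 + 79.057 i$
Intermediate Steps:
$y{\left(u,t \right)} = \sqrt{2} \sqrt{t}$ ($y{\left(u,t \right)} = \sqrt{2 t} = \sqrt{2} \sqrt{t}$)
$\left(W{\left(1 \right)} + y{\left(13,-5 \right)}\right) 25 = \left(11 + \sqrt{2} \sqrt{-5}\right) 25 = \left(11 + \sqrt{2} i \sqrt{5}\right) 25 = \left(11 + i \sqrt{10}\right) 25 = 275 + 25 i \sqrt{10}$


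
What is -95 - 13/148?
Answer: -14073/148 ≈ -95.088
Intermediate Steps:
-95 - 13/148 = -14073/148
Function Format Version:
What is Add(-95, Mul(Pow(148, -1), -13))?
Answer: Rational(-14073, 148) ≈ -95.088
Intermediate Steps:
Add(-95, Mul(Pow(148, -1), -13)) = Add(-95, Mul(Rational(1, 148), -13)) = Add(-95, Rational(-13, 148)) = Rational(-14073, 148)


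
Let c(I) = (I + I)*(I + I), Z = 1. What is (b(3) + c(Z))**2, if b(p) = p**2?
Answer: 169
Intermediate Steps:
c(I) = 4*I**2 (c(I) = (2*I)*(2*I) = 4*I**2)
(b(3) + c(Z))**2 = (3**2 + 4*1**2)**2 = (9 + 4*1)**2 = (9 + 4)**2 = 13**2 = 169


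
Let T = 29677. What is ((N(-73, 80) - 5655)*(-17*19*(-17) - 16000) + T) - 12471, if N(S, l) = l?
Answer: 58604881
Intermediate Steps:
((N(-73, 80) - 5655)*(-17*19*(-17) - 16000) + T) - 12471 = ((80 - 5655)*(-17*19*(-17) - 16000) + 29677) - 12471 = (-5575*(-323*(-17) - 16000) + 29677) - 12471 = (-5575*(5491 - 16000) + 29677) - 12471 = (-5575*(-10509) + 29677) - 12471 = (58587675 + 29677) - 12471 = 58617352 - 12471 = 58604881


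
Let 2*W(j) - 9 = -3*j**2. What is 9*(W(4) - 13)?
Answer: -585/2 ≈ -292.50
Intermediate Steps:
W(j) = 9/2 - 3*j**2/2 (W(j) = 9/2 + (-3*j**2)/2 = 9/2 - 3*j**2/2)
9*(W(4) - 13) = 9*((9/2 - 3/2*4**2) - 13) = 9*((9/2 - 3/2*16) - 13) = 9*((9/2 - 24) - 13) = 9*(-39/2 - 13) = 9*(-65/2) = -585/2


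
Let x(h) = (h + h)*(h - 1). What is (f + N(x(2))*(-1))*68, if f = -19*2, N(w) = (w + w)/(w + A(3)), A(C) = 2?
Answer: -8024/3 ≈ -2674.7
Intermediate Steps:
x(h) = 2*h*(-1 + h) (x(h) = (2*h)*(-1 + h) = 2*h*(-1 + h))
N(w) = 2*w/(2 + w) (N(w) = (w + w)/(w + 2) = (2*w)/(2 + w) = 2*w/(2 + w))
f = -38
(f + N(x(2))*(-1))*68 = (-38 + (2*(2*2*(-1 + 2))/(2 + 2*2*(-1 + 2)))*(-1))*68 = (-38 + (2*(2*2*1)/(2 + 2*2*1))*(-1))*68 = (-38 + (2*4/(2 + 4))*(-1))*68 = (-38 + (2*4/6)*(-1))*68 = (-38 + (2*4*(1/6))*(-1))*68 = (-38 + (4/3)*(-1))*68 = (-38 - 4/3)*68 = -118/3*68 = -8024/3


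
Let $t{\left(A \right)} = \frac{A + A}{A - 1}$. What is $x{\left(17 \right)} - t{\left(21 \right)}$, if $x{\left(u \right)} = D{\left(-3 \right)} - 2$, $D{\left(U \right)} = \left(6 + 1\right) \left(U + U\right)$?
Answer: $- \frac{461}{10} \approx -46.1$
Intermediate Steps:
$t{\left(A \right)} = \frac{2 A}{-1 + A}$
$D{\left(U \right)} = 14 U$ ($D{\left(U \right)} = 7 \cdot 2 U = 14 U$)
$x{\left(u \right)} = -44$ ($x{\left(u \right)} = 14 \left(-3\right) - 2 = -42 - 2 = -44$)
$x{\left(17 \right)} - t{\left(21 \right)} = -44 - 2 \cdot 21 \frac{1}{-1 + 21} = -44 - 2 \cdot 21 \cdot \frac{1}{20} = -44 - \frac{21}{10} = - \frac{461}{10}$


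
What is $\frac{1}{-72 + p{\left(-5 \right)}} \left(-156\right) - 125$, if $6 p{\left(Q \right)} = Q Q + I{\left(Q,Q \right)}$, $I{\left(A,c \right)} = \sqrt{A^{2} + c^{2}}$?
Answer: $- \frac{20318923}{165599} + \frac{4680 \sqrt{2}}{165599} \approx -122.66$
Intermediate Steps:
$p{\left(Q \right)} = \frac{Q^{2}}{6} + \frac{\sqrt{2} \sqrt{Q^{2}}}{6}$ ($p{\left(Q \right)} = \frac{Q Q + \sqrt{Q^{2} + Q^{2}}}{6} = \frac{Q^{2} + \sqrt{2 Q^{2}}}{6} = \frac{Q^{2} + \sqrt{2} \sqrt{Q^{2}}}{6} = \frac{Q^{2}}{6} + \frac{\sqrt{2} \sqrt{Q^{2}}}{6}$)
$\frac{1}{-72 + p{\left(-5 \right)}} \left(-156\right) - 125 = \frac{1}{-72 + \left(\frac{\left(-5\right)^{2}}{6} + \frac{\sqrt{2} \sqrt{\left(-5\right)^{2}}}{6}\right)} \left(-156\right) - 125 = \frac{1}{-72 + \left(\frac{1}{6} \cdot 25 + \frac{\sqrt{2} \sqrt{25}}{6}\right)} \left(-156\right) - 125 = \frac{1}{-72 + \left(\frac{25}{6} + \frac{1}{6} \sqrt{2} \cdot 5\right)} \left(-156\right) - 125 = \frac{1}{-72 + \left(\frac{25}{6} + \frac{5 \sqrt{2}}{6}\right)} \left(-156\right) - 125 = \frac{1}{- \frac{407}{6} + \frac{5 \sqrt{2}}{6}} \left(-156\right) - 125 = - \frac{156}{- \frac{407}{6} + \frac{5 \sqrt{2}}{6}} - 125 = -125 - \frac{156}{- \frac{407}{6} + \frac{5 \sqrt{2}}{6}}$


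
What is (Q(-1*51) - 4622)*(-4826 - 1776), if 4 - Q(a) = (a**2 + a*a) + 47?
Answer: 65141934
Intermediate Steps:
Q(a) = -43 - 2*a**2 (Q(a) = 4 - ((a**2 + a*a) + 47) = 4 - ((a**2 + a**2) + 47) = 4 - (2*a**2 + 47) = 4 - (47 + 2*a**2) = 4 + (-47 - 2*a**2) = -43 - 2*a**2)
(Q(-1*51) - 4622)*(-4826 - 1776) = ((-43 - 2*(-1*51)**2) - 4622)*(-4826 - 1776) = ((-43 - 2*(-51)**2) - 4622)*(-6602) = ((-43 - 2*2601) - 4622)*(-6602) = ((-43 - 5202) - 4622)*(-6602) = (-5245 - 4622)*(-6602) = -9867*(-6602) = 65141934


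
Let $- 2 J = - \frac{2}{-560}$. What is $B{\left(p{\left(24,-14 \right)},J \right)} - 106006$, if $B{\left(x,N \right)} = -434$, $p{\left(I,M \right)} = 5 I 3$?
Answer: $-106440$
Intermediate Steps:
$p{\left(I,M \right)} = 15 I$
$J = - \frac{1}{560}$ ($J = - \frac{\left(-2\right) \frac{1}{-560}}{2} = - \frac{\left(-2\right) \left(- \frac{1}{560}\right)}{2} = \left(- \frac{1}{2}\right) \frac{1}{280} = - \frac{1}{560} \approx -0.0017857$)
$B{\left(p{\left(24,-14 \right)},J \right)} - 106006 = -434 - 106006 = -106440$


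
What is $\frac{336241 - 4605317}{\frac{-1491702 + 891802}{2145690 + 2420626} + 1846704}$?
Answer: $- \frac{4873487511004}{2108158355641} \approx -2.3117$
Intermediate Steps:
$\frac{336241 - 4605317}{\frac{-1491702 + 891802}{2145690 + 2420626} + 1846704} = - \frac{4269076}{- \frac{599900}{4566316} + 1846704} = - \frac{4269076}{\left(-599900\right) \frac{1}{4566316} + 1846704} = - \frac{4269076}{- \frac{149975}{1141579} + 1846704} = - \frac{4269076}{\frac{2108158355641}{1141579}} = \left(-4269076\right) \frac{1141579}{2108158355641} = - \frac{4873487511004}{2108158355641}$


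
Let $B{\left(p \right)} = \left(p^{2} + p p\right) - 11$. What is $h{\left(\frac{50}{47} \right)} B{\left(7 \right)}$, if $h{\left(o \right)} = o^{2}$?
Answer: $\frac{217500}{2209} \approx 98.461$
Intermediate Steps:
$B{\left(p \right)} = -11 + 2 p^{2}$ ($B{\left(p \right)} = \left(p^{2} + p^{2}\right) - 11 = 2 p^{2} - 11 = -11 + 2 p^{2}$)
$h{\left(\frac{50}{47} \right)} B{\left(7 \right)} = \left(\frac{50}{47}\right)^{2} \left(-11 + 2 \cdot 7^{2}\right) = \left(50 \cdot \frac{1}{47}\right)^{2} \left(-11 + 2 \cdot 49\right) = \left(\frac{50}{47}\right)^{2} \left(-11 + 98\right) = \frac{2500}{2209} \cdot 87 = \frac{217500}{2209}$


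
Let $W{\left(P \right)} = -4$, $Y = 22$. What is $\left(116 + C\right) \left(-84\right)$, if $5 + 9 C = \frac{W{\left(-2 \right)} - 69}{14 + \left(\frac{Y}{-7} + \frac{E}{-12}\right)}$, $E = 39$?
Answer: $- \frac{6139364}{639} \approx -9607.8$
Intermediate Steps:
$C = - \frac{3109}{1917}$ ($C = - \frac{5}{9} + \frac{\left(-4 - 69\right) \frac{1}{14 + \left(\frac{22}{-7} + \frac{39}{-12}\right)}}{9} = - \frac{5}{9} + \frac{\left(-73\right) \frac{1}{14 + \left(22 \left(- \frac{1}{7}\right) + 39 \left(- \frac{1}{12}\right)\right)}}{9} = - \frac{5}{9} + \frac{\left(-73\right) \frac{1}{14 - \frac{179}{28}}}{9} = - \frac{5}{9} + \frac{\left(-73\right) \frac{1}{\frac{213}{28}}}{9} = - \frac{5}{9} + \frac{\left(-73\right) \frac{28}{213}}{9} = - \frac{5}{9} + \frac{1}{9} \left(- \frac{2044}{213}\right) = - \frac{5}{9} - \frac{2044}{1917} = - \frac{3109}{1917} \approx -1.6218$)
$\left(116 + C\right) \left(-84\right) = \left(116 - \frac{3109}{1917}\right) \left(-84\right) = \frac{219263}{1917} \left(-84\right) = - \frac{6139364}{639}$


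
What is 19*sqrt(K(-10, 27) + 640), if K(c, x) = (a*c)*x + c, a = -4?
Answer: 57*sqrt(190) ≈ 785.69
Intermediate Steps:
K(c, x) = c - 4*c*x (K(c, x) = (-4*c)*x + c = -4*c*x + c = c - 4*c*x)
19*sqrt(K(-10, 27) + 640) = 19*sqrt(-10*(1 - 4*27) + 640) = 19*sqrt(-10*(1 - 108) + 640) = 19*sqrt(-10*(-107) + 640) = 19*sqrt(1070 + 640) = 19*sqrt(1710) = 19*(3*sqrt(190)) = 57*sqrt(190)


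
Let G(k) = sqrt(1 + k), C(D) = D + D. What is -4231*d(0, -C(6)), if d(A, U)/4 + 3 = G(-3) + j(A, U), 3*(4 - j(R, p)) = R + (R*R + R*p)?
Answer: -16924 - 16924*I*sqrt(2) ≈ -16924.0 - 23934.0*I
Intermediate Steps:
C(D) = 2*D
j(R, p) = 4 - R/3 - R**2/3 - R*p/3 (j(R, p) = 4 - (R + (R*R + R*p))/3 = 4 - (R + (R**2 + R*p))/3 = 4 - (R + R**2 + R*p)/3 = 4 + (-R/3 - R**2/3 - R*p/3) = 4 - R/3 - R**2/3 - R*p/3)
d(A, U) = 4 - 4*A/3 - 4*A**2/3 + 4*I*sqrt(2) - 4*A*U/3 (d(A, U) = -12 + 4*(sqrt(1 - 3) + (4 - A/3 - A**2/3 - A*U/3)) = -12 + 4*(sqrt(-2) + (4 - A/3 - A**2/3 - A*U/3)) = -12 + 4*(I*sqrt(2) + (4 - A/3 - A**2/3 - A*U/3)) = -12 + 4*(4 - A/3 - A**2/3 + I*sqrt(2) - A*U/3) = -12 + (16 - 4*A/3 - 4*A**2/3 + 4*I*sqrt(2) - 4*A*U/3) = 4 - 4*A/3 - 4*A**2/3 + 4*I*sqrt(2) - 4*A*U/3)
-4231*d(0, -C(6)) = -4231*(4 - 4/3*0 - 4/3*0**2 + 4*I*sqrt(2) - 4/3*0*(-2*6)) = -4231*(4 + 0 - 4/3*0 + 4*I*sqrt(2) - 4/3*0*(-1*12)) = -4231*(4 + 0 + 0 + 4*I*sqrt(2) - 4/3*0*(-12)) = -4231*(4 + 0 + 0 + 4*I*sqrt(2) + 0) = -4231*(4 + 4*I*sqrt(2)) = -16924 - 16924*I*sqrt(2)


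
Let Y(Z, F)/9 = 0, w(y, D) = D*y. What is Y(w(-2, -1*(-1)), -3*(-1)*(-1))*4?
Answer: 0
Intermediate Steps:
Y(Z, F) = 0 (Y(Z, F) = 9*0 = 0)
Y(w(-2, -1*(-1)), -3*(-1)*(-1))*4 = 0*4 = 0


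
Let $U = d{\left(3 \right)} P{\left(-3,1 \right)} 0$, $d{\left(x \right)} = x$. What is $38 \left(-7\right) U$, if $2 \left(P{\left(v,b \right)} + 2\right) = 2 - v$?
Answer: $0$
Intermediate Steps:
$P{\left(v,b \right)} = -1 - \frac{v}{2}$ ($P{\left(v,b \right)} = -2 + \frac{2 - v}{2} = -2 - \left(-1 + \frac{v}{2}\right) = -1 - \frac{v}{2}$)
$U = 0$ ($U = 3 \left(-1 - - \frac{3}{2}\right) 0 = 3 \left(-1 + \frac{3}{2}\right) 0 = 3 \cdot \frac{1}{2} \cdot 0 = \frac{3}{2} \cdot 0 = 0$)
$38 \left(-7\right) U = 38 \left(-7\right) 0 = \left(-266\right) 0 = 0$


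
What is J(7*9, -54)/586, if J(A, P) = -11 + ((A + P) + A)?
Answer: 61/586 ≈ 0.10410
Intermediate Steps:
J(A, P) = -11 + P + 2*A (J(A, P) = -11 + (P + 2*A) = -11 + P + 2*A)
J(7*9, -54)/586 = (-11 - 54 + 2*(7*9))/586 = (-11 - 54 + 2*63)*(1/586) = (-11 - 54 + 126)*(1/586) = 61*(1/586) = 61/586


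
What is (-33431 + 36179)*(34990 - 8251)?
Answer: 73478772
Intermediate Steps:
(-33431 + 36179)*(34990 - 8251) = 2748*26739 = 73478772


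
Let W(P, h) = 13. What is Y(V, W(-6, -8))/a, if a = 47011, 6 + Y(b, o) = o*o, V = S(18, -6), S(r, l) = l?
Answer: 163/47011 ≈ 0.0034673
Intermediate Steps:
V = -6
Y(b, o) = -6 + o² (Y(b, o) = -6 + o*o = -6 + o²)
Y(V, W(-6, -8))/a = (-6 + 13²)/47011 = (-6 + 169)*(1/47011) = 163*(1/47011) = 163/47011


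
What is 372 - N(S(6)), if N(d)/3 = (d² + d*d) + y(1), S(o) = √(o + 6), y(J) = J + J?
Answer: 294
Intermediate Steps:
y(J) = 2*J
S(o) = √(6 + o)
N(d) = 6 + 6*d² (N(d) = 3*((d² + d*d) + 2*1) = 3*((d² + d²) + 2) = 3*(2*d² + 2) = 3*(2 + 2*d²) = 6 + 6*d²)
372 - N(S(6)) = 372 - (6 + 6*(√(6 + 6))²) = 372 - (6 + 6*(√12)²) = 372 - (6 + 6*(2*√3)²) = 372 - (6 + 6*12) = 372 - (6 + 72) = 372 - 1*78 = 372 - 78 = 294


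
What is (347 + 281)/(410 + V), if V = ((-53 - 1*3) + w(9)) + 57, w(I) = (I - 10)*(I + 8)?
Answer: 314/197 ≈ 1.5939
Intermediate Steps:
w(I) = (-10 + I)*(8 + I)
V = -16 (V = ((-53 - 1*3) + (-80 + 9² - 2*9)) + 57 = ((-53 - 3) + (-80 + 81 - 18)) + 57 = (-56 - 17) + 57 = -73 + 57 = -16)
(347 + 281)/(410 + V) = (347 + 281)/(410 - 16) = 628/394 = 628*(1/394) = 314/197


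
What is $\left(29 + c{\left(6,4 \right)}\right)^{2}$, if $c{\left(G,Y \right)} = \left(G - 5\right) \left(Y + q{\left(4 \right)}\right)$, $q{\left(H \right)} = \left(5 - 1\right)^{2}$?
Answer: $2401$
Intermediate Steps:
$q{\left(H \right)} = 16$ ($q{\left(H \right)} = 4^{2} = 16$)
$c{\left(G,Y \right)} = \left(-5 + G\right) \left(16 + Y\right)$ ($c{\left(G,Y \right)} = \left(G - 5\right) \left(Y + 16\right) = \left(-5 + G\right) \left(16 + Y\right)$)
$\left(29 + c{\left(6,4 \right)}\right)^{2} = \left(29 + \left(-80 - 20 + 16 \cdot 6 + 6 \cdot 4\right)\right)^{2} = \left(29 + \left(-80 - 20 + 96 + 24\right)\right)^{2} = \left(29 + 20\right)^{2} = 49^{2} = 2401$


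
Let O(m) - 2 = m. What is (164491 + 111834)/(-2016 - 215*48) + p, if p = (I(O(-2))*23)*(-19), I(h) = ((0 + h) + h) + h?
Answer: -276325/12336 ≈ -22.400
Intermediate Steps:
O(m) = 2 + m
I(h) = 3*h (I(h) = (h + h) + h = 2*h + h = 3*h)
p = 0 (p = ((3*(2 - 2))*23)*(-19) = ((3*0)*23)*(-19) = (0*23)*(-19) = 0*(-19) = 0)
(164491 + 111834)/(-2016 - 215*48) + p = (164491 + 111834)/(-2016 - 215*48) + 0 = 276325/(-2016 - 10320) + 0 = 276325/(-12336) + 0 = 276325*(-1/12336) + 0 = -276325/12336 + 0 = -276325/12336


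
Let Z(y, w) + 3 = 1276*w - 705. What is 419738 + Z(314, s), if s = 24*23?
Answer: 1123382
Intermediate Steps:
s = 552
Z(y, w) = -708 + 1276*w (Z(y, w) = -3 + (1276*w - 705) = -3 + (-705 + 1276*w) = -708 + 1276*w)
419738 + Z(314, s) = 419738 + (-708 + 1276*552) = 419738 + (-708 + 704352) = 419738 + 703644 = 1123382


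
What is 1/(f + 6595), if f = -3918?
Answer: 1/2677 ≈ 0.00037355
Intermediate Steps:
1/(f + 6595) = 1/(-3918 + 6595) = 1/2677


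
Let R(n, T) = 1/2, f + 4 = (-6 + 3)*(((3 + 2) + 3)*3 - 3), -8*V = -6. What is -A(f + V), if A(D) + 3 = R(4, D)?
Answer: 5/2 ≈ 2.5000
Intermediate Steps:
V = ¾ (V = -⅛*(-6) = ¾ ≈ 0.75000)
f = -67 (f = -4 + (-6 + 3)*(((3 + 2) + 3)*3 - 3) = -4 - 3*((5 + 3)*3 - 3) = -4 - 3*(8*3 - 3) = -4 - 3*(24 - 3) = -4 - 3*21 = -4 - 63 = -67)
R(n, T) = ½
A(D) = -5/2 (A(D) = -3 + ½ = -5/2)
-A(f + V) = -1*(-5/2) = 5/2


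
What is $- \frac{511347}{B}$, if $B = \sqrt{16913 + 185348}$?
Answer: $- \frac{511347 \sqrt{202261}}{202261} \approx -1137.0$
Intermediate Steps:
$B = \sqrt{202261} \approx 449.73$
$- \frac{511347}{B} = - \frac{511347}{\sqrt{202261}} = - 511347 \frac{\sqrt{202261}}{202261} = - \frac{511347 \sqrt{202261}}{202261}$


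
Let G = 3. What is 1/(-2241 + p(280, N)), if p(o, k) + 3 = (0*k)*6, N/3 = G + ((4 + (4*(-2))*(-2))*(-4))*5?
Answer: -1/2244 ≈ -0.00044563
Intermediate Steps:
N = -1191 (N = 3*(3 + ((4 + (4*(-2))*(-2))*(-4))*5) = 3*(3 + ((4 - 8*(-2))*(-4))*5) = 3*(3 + ((4 + 16)*(-4))*5) = 3*(3 + (20*(-4))*5) = 3*(3 - 80*5) = 3*(3 - 400) = 3*(-397) = -1191)
p(o, k) = -3 (p(o, k) = -3 + (0*k)*6 = -3 + 0*6 = -3 + 0 = -3)
1/(-2241 + p(280, N)) = 1/(-2241 - 3) = 1/(-2244) = -1/2244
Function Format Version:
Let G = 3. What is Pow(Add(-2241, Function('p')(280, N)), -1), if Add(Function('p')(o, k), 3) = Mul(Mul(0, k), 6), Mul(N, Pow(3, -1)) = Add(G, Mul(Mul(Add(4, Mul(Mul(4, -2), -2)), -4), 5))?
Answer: Rational(-1, 2244) ≈ -0.00044563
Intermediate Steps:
N = -1191 (N = Mul(3, Add(3, Mul(Mul(Add(4, Mul(Mul(4, -2), -2)), -4), 5))) = Mul(3, Add(3, Mul(Mul(Add(4, Mul(-8, -2)), -4), 5))) = Mul(3, Add(3, Mul(Mul(Add(4, 16), -4), 5))) = Mul(3, Add(3, Mul(Mul(20, -4), 5))) = Mul(3, Add(3, Mul(-80, 5))) = Mul(3, Add(3, -400)) = Mul(3, -397) = -1191)
Function('p')(o, k) = -3 (Function('p')(o, k) = Add(-3, Mul(Mul(0, k), 6)) = Add(-3, Mul(0, 6)) = Add(-3, 0) = -3)
Pow(Add(-2241, Function('p')(280, N)), -1) = Pow(Add(-2241, -3), -1) = Pow(-2244, -1) = Rational(-1, 2244)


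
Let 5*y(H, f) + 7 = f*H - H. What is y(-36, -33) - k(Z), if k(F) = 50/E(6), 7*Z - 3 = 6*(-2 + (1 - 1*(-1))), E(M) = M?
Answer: 3526/15 ≈ 235.07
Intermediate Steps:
Z = 3/7 (Z = 3/7 + (6*(-2 + (1 - 1*(-1))))/7 = 3/7 + (6*(-2 + (1 + 1)))/7 = 3/7 + (6*(-2 + 2))/7 = 3/7 + (6*0)/7 = 3/7 + (⅐)*0 = 3/7 + 0 = 3/7 ≈ 0.42857)
y(H, f) = -7/5 - H/5 + H*f/5 (y(H, f) = -7/5 + (f*H - H)/5 = -7/5 + (H*f - H)/5 = -7/5 + (-H + H*f)/5 = -7/5 + (-H/5 + H*f/5) = -7/5 - H/5 + H*f/5)
k(F) = 25/3 (k(F) = 50/6 = 50*(⅙) = 25/3)
y(-36, -33) - k(Z) = (-7/5 - ⅕*(-36) + (⅕)*(-36)*(-33)) - 1*25/3 = (-7/5 + 36/5 + 1188/5) - 25/3 = 1217/5 - 25/3 = 3526/15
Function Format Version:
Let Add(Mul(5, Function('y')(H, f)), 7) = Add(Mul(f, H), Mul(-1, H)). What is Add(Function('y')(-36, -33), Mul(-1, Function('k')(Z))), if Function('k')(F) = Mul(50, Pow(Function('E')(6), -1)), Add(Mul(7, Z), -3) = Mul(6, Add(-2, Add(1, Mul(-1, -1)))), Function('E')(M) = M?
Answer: Rational(3526, 15) ≈ 235.07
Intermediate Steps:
Z = Rational(3, 7) (Z = Add(Rational(3, 7), Mul(Rational(1, 7), Mul(6, Add(-2, Add(1, Mul(-1, -1)))))) = Add(Rational(3, 7), Mul(Rational(1, 7), Mul(6, Add(-2, Add(1, 1))))) = Add(Rational(3, 7), Mul(Rational(1, 7), Mul(6, Add(-2, 2)))) = Add(Rational(3, 7), Mul(Rational(1, 7), Mul(6, 0))) = Add(Rational(3, 7), Mul(Rational(1, 7), 0)) = Add(Rational(3, 7), 0) = Rational(3, 7) ≈ 0.42857)
Function('y')(H, f) = Add(Rational(-7, 5), Mul(Rational(-1, 5), H), Mul(Rational(1, 5), H, f)) (Function('y')(H, f) = Add(Rational(-7, 5), Mul(Rational(1, 5), Add(Mul(f, H), Mul(-1, H)))) = Add(Rational(-7, 5), Mul(Rational(1, 5), Add(Mul(H, f), Mul(-1, H)))) = Add(Rational(-7, 5), Mul(Rational(1, 5), Add(Mul(-1, H), Mul(H, f)))) = Add(Rational(-7, 5), Add(Mul(Rational(-1, 5), H), Mul(Rational(1, 5), H, f))) = Add(Rational(-7, 5), Mul(Rational(-1, 5), H), Mul(Rational(1, 5), H, f)))
Function('k')(F) = Rational(25, 3) (Function('k')(F) = Mul(50, Pow(6, -1)) = Mul(50, Rational(1, 6)) = Rational(25, 3))
Add(Function('y')(-36, -33), Mul(-1, Function('k')(Z))) = Add(Add(Rational(-7, 5), Mul(Rational(-1, 5), -36), Mul(Rational(1, 5), -36, -33)), Mul(-1, Rational(25, 3))) = Add(Add(Rational(-7, 5), Rational(36, 5), Rational(1188, 5)), Rational(-25, 3)) = Add(Rational(1217, 5), Rational(-25, 3)) = Rational(3526, 15)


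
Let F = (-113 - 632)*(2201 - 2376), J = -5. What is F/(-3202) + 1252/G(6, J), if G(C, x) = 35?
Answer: -554221/112070 ≈ -4.9453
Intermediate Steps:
F = 130375 (F = -745*(-175) = 130375)
F/(-3202) + 1252/G(6, J) = 130375/(-3202) + 1252/35 = 130375*(-1/3202) + 1252*(1/35) = -130375/3202 + 1252/35 = -554221/112070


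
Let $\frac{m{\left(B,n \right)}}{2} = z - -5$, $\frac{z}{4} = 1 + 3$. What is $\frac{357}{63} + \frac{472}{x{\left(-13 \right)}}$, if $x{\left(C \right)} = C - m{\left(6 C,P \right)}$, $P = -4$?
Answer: $- \frac{481}{165} \approx -2.9151$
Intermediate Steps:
$z = 16$ ($z = 4 \left(1 + 3\right) = 4 \cdot 4 = 16$)
$m{\left(B,n \right)} = 42$ ($m{\left(B,n \right)} = 2 \left(16 - -5\right) = 2 \left(16 + 5\right) = 2 \cdot 21 = 42$)
$x{\left(C \right)} = -42 + C$ ($x{\left(C \right)} = C - 42 = -42 + C$)
$\frac{357}{63} + \frac{472}{x{\left(-13 \right)}} = \frac{357}{63} + \frac{472}{-42 - 13} = 357 \cdot \frac{1}{63} + \frac{472}{-55} = \frac{17}{3} + 472 \left(- \frac{1}{55}\right) = \frac{17}{3} - \frac{472}{55} = - \frac{481}{165}$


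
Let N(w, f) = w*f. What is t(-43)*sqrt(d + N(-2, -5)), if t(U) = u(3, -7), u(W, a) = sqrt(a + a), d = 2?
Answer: 2*I*sqrt(42) ≈ 12.961*I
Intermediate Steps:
N(w, f) = f*w
u(W, a) = sqrt(2)*sqrt(a) (u(W, a) = sqrt(2*a) = sqrt(2)*sqrt(a))
t(U) = I*sqrt(14) (t(U) = sqrt(2)*sqrt(-7) = sqrt(2)*(I*sqrt(7)) = I*sqrt(14))
t(-43)*sqrt(d + N(-2, -5)) = (I*sqrt(14))*sqrt(2 - 5*(-2)) = (I*sqrt(14))*sqrt(2 + 10) = (I*sqrt(14))*sqrt(12) = (I*sqrt(14))*(2*sqrt(3)) = 2*I*sqrt(42)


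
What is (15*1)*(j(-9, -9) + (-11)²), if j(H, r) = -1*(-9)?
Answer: 1950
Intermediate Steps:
j(H, r) = 9
(15*1)*(j(-9, -9) + (-11)²) = (15*1)*(9 + (-11)²) = 15*(9 + 121) = 15*130 = 1950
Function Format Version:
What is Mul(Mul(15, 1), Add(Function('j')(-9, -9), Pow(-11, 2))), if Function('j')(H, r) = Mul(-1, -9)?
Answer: 1950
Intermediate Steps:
Function('j')(H, r) = 9
Mul(Mul(15, 1), Add(Function('j')(-9, -9), Pow(-11, 2))) = Mul(Mul(15, 1), Add(9, Pow(-11, 2))) = Mul(15, Add(9, 121)) = Mul(15, 130) = 1950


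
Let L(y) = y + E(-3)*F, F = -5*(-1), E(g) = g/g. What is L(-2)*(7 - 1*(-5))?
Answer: 36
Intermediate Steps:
E(g) = 1
F = 5
L(y) = 5 + y (L(y) = y + 1*5 = y + 5 = 5 + y)
L(-2)*(7 - 1*(-5)) = (5 - 2)*(7 - 1*(-5)) = 3*(7 + 5) = 3*12 = 36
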